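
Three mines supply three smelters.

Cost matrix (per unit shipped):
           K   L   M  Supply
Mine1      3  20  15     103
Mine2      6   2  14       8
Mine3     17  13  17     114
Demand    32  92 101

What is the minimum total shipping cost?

A cheapest plan:
  Mine1–K: 32 × 3 = 96
  Mine1–M: 71 × 15 = 1065
  Mine2–L: 8 × 2 = 16
  Mine3–L: 84 × 13 = 1092
  Mine3–M: 30 × 17 = 510
Total = 96 + 1065 + 16 + 1092 + 510 = 2779.

2779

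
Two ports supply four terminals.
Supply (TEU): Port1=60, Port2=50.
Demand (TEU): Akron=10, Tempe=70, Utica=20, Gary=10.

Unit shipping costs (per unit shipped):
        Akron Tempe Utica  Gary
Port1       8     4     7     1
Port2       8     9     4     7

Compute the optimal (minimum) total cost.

An optimal shipping plan:
  Port1 to Tempe: 50 × 4 = 200
  Port1 to Gary: 10 × 1 = 10
  Port2 to Akron: 10 × 8 = 80
  Port2 to Tempe: 20 × 9 = 180
  Port2 to Utica: 20 × 4 = 80
Total = 200 + 10 + 80 + 180 + 80 = 550.
(Supply check: Port1 ships 60; Port2 ships 50.)

550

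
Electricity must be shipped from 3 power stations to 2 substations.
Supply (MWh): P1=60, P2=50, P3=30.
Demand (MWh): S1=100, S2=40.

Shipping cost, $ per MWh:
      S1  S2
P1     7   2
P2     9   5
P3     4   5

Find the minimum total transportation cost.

A cheapest plan:
  P1 to S1: 20 × $7 = $140
  P1 to S2: 40 × $2 = $80
  P2 to S1: 50 × $9 = $450
  P3 to S1: 30 × $4 = $120
Total = 140 + 80 + 450 + 120 = $790.

790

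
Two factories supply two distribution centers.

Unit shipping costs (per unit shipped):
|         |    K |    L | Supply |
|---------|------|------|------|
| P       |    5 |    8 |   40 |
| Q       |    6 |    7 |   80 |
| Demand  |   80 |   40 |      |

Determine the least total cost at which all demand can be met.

A cheapest plan:
  P->K: 40 × 5 = 200
  Q->K: 40 × 6 = 240
  Q->L: 40 × 7 = 280
Total = 200 + 240 + 280 = 720.
(Supply check: P ships 40; Q ships 80.)

720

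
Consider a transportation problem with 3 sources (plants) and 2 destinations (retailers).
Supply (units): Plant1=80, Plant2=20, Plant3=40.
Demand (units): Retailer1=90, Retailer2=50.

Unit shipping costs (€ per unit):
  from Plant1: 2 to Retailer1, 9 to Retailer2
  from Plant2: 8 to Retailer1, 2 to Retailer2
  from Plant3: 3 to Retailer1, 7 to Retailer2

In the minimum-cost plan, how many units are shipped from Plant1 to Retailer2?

0

Optimal shipments:
  Plant1 to Retailer1: 80 × €2 = €160
  Plant2 to Retailer2: 20 × €2 = €40
  Plant3 to Retailer1: 10 × €3 = €30
  Plant3 to Retailer2: 30 × €7 = €210
Total cost = €440.
The route Plant1→Retailer2 is not used.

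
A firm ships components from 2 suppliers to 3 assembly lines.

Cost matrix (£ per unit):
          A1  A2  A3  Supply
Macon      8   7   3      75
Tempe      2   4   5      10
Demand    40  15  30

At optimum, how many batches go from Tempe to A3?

Solving gives:
  Macon–A1: 30 × £8 = £240
  Macon–A2: 15 × £7 = £105
  Macon–A3: 30 × £3 = £90
  Tempe–A1: 10 × £2 = £20
Total cost = £455.
The route Tempe→A3 is not used.

0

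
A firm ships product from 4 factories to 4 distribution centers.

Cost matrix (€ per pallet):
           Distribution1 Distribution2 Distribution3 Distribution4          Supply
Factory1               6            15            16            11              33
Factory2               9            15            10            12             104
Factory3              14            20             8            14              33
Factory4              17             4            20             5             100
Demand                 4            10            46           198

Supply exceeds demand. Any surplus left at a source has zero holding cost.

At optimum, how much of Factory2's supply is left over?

An optimal plan:
  Factory1->Distribution1: 4 × €6 = €24
  Factory1->Distribution4: 29 × €11 = €319
  Factory2->Distribution3: 13 × €10 = €130
  Factory2->Distribution4: 79 × €12 = €948
  Factory3->Distribution3: 33 × €8 = €264
  Factory4->Distribution2: 10 × €4 = €40
  Factory4->Distribution4: 90 × €5 = €450
Total cost = €2175.
Factory2 ships 92 of its 104, leaving 12.

12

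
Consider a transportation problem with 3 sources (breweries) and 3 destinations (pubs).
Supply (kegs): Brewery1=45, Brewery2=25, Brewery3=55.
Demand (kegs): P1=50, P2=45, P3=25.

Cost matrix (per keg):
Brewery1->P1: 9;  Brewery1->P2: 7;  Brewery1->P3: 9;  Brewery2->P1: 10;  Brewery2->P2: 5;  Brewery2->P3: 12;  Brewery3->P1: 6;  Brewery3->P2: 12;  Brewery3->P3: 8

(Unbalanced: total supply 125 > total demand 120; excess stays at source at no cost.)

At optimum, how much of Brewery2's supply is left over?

Minimum-cost shipments:
  Brewery1→P2: 20 × 7 = 140
  Brewery1→P3: 20 × 9 = 180
  Brewery2→P2: 25 × 5 = 125
  Brewery3→P1: 50 × 6 = 300
  Brewery3→P3: 5 × 8 = 40
Total cost = 785.
Brewery2 ships 25 of its 25, leaving 0.

0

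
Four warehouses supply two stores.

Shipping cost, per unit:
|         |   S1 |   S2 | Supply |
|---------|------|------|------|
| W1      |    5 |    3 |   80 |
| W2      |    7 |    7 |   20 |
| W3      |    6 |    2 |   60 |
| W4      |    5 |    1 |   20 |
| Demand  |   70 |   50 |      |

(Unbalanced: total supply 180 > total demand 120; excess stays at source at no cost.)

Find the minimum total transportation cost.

One minimum-cost allocation:
  W1→S1: 70 units
  W3→S2: 30 units
  W4→S2: 20 units
Total cost = 430.

430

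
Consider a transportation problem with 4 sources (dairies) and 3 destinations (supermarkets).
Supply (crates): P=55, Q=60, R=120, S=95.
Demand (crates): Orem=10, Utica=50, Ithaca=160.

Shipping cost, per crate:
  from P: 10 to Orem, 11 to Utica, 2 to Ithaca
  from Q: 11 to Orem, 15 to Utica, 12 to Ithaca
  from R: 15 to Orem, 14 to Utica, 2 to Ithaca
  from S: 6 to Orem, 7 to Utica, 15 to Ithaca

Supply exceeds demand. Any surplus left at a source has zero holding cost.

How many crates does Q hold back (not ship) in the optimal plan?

60

An optimal plan:
  P→Ithaca: 40 × 2 = 80
  R→Ithaca: 120 × 2 = 240
  S→Orem: 10 × 6 = 60
  S→Utica: 50 × 7 = 350
Total cost = 730.
Q ships 0 of its 60, leaving 60.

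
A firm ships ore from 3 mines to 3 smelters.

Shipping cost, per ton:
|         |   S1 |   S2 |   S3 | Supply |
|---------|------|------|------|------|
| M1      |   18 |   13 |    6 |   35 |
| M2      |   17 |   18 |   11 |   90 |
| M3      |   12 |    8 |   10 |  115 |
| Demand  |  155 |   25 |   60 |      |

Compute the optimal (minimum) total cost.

2870

One minimum-cost allocation:
  M1→S3: 35 × 6 = 210
  M2→S1: 65 × 17 = 1105
  M2→S3: 25 × 11 = 275
  M3→S1: 90 × 12 = 1080
  M3→S2: 25 × 8 = 200
Total = 210 + 1105 + 275 + 1080 + 200 = 2870.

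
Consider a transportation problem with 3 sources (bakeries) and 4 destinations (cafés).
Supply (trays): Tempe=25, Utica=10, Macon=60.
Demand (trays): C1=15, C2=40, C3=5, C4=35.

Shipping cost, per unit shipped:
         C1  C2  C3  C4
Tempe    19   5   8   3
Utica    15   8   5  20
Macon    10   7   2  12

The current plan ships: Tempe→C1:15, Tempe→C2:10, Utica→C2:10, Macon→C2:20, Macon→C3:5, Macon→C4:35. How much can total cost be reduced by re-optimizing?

Current plan cost = 15·19 + 10·5 + 10·8 + 20·7 + 5·2 + 35·12 = 985.
Optimal plan:
  Tempe→C4: 25 × 3 = 75
  Utica→C2: 10 × 8 = 80
  Macon→C1: 15 × 10 = 150
  Macon→C2: 30 × 7 = 210
  Macon→C3: 5 × 2 = 10
  Macon→C4: 10 × 12 = 120
Optimal cost = 645.
Saving = 985 − 645 = 340.

340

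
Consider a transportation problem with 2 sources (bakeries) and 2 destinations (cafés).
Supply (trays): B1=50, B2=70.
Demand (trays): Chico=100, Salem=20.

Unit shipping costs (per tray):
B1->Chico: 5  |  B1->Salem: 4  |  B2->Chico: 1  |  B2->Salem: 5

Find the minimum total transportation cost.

300

One minimum-cost allocation:
  B1→Chico: 30 trays
  B1→Salem: 20 trays
  B2→Chico: 70 trays
Total cost = 300.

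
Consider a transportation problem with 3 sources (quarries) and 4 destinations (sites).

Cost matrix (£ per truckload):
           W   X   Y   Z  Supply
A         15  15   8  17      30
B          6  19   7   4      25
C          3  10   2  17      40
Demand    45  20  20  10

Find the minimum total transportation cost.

One minimum-cost allocation:
  A→X: 20 × £15 = £300
  A→Y: 10 × £8 = £80
  B→W: 15 × £6 = £90
  B→Z: 10 × £4 = £40
  C→W: 30 × £3 = £90
  C→Y: 10 × £2 = £20
Total = 300 + 80 + 90 + 40 + 90 + 20 = £620.

620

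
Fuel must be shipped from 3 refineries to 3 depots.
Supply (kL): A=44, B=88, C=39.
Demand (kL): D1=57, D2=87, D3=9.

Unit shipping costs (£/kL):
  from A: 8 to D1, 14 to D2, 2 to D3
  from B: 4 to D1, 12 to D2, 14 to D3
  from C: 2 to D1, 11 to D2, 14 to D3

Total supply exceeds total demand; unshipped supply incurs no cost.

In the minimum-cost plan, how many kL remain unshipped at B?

0

Minimum-cost shipments:
  A→D2: 17 × £14 = £238
  A→D3: 9 × £2 = £18
  B→D1: 18 × £4 = £72
  B→D2: 70 × £12 = £840
  C→D1: 39 × £2 = £78
Total cost = £1246.
B ships 88 of its 88, leaving 0.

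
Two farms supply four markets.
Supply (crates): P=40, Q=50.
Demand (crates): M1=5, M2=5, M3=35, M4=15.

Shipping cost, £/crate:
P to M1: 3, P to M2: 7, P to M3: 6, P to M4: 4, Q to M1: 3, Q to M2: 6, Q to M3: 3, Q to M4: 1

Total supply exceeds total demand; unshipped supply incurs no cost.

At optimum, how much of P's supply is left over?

An optimal plan:
  P→M1: 5 crates
  P→M2: 5 crates
  Q→M3: 35 crates
  Q→M4: 15 crates
Total cost = £170.
P ships 10 of its 40, leaving 30.

30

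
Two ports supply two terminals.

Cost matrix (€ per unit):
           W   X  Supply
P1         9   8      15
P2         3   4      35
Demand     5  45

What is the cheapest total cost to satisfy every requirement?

255

Optimal allocation:
  P1 to X: 15 TEU
  P2 to W: 5 TEU
  P2 to X: 30 TEU
Total cost = €255.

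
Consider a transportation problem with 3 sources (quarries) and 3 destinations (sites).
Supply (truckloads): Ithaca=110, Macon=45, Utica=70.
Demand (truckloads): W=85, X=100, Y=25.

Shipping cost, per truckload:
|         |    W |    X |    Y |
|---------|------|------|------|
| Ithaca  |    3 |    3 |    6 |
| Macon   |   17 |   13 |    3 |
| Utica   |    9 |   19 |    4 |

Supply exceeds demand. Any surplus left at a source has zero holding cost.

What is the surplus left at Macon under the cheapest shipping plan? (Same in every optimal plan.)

An optimal plan:
  Ithaca–W: 15 × 3 = 45
  Ithaca–X: 95 × 3 = 285
  Macon–X: 5 × 13 = 65
  Macon–Y: 25 × 3 = 75
  Utica–W: 70 × 9 = 630
Total cost = 1100.
Macon ships 30 of its 45, leaving 15.

15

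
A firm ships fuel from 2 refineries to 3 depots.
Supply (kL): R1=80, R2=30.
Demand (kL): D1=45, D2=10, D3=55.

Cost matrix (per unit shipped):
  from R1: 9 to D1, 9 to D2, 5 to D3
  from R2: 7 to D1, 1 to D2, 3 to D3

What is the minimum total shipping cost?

An optimal shipping plan:
  R1–D1: 25 × 9 = 225
  R1–D3: 55 × 5 = 275
  R2–D1: 20 × 7 = 140
  R2–D2: 10 × 1 = 10
Total = 225 + 275 + 140 + 10 = 650.

650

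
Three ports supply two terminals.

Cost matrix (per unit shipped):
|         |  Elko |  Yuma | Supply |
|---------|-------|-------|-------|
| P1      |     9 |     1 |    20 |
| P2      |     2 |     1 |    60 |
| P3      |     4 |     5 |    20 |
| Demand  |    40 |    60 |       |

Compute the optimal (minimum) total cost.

180

One minimum-cost allocation:
  P1 to Yuma: 20 TEU
  P2 to Elko: 20 TEU
  P2 to Yuma: 40 TEU
  P3 to Elko: 20 TEU
Total cost = 180.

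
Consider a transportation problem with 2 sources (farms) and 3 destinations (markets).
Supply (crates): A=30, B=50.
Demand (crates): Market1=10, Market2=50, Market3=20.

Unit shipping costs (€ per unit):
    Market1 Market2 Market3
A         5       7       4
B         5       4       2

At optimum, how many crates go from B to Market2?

50

The minimum-cost plan:
  A to Market1: 10 crates
  A to Market3: 20 crates
  B to Market2: 50 crates
Total cost = €330.
So B→Market2 carries 50 crates.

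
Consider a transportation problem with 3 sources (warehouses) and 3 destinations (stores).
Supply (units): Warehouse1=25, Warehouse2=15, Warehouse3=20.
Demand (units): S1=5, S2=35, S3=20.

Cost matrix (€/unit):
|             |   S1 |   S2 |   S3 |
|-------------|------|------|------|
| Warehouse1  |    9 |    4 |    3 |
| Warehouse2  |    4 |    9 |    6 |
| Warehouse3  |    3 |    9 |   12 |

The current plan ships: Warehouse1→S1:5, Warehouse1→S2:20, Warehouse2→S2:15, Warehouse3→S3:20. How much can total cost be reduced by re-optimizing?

Current plan cost = 5·9 + 20·4 + 15·9 + 20·12 = €500.
Optimal plan:
  Warehouse1->S2: 20 units
  Warehouse1->S3: 5 units
  Warehouse2->S3: 15 units
  Warehouse3->S1: 5 units
  Warehouse3->S2: 15 units
Optimal cost = €335.
Saving = 500 − 335 = €165.

165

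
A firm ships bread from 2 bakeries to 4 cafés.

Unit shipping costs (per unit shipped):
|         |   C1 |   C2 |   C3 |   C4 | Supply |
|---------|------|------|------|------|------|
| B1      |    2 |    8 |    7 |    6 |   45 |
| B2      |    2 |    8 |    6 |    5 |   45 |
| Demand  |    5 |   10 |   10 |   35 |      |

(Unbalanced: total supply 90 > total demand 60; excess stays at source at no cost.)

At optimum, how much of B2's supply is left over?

Minimum-cost shipments:
  B1→C1: 5 × 2 = 10
  B1→C2: 10 × 8 = 80
  B2→C3: 10 × 6 = 60
  B2→C4: 35 × 5 = 175
Total cost = 325.
B2 ships 45 of its 45, leaving 0.

0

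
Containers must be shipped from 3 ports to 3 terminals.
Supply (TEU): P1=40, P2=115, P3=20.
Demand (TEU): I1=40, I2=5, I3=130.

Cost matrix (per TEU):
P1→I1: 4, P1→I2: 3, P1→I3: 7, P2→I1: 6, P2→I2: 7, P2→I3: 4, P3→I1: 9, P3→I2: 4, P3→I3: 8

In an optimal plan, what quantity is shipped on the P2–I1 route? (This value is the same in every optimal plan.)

0

Solving gives:
  P1 to I1: 40 TEU
  P2 to I3: 115 TEU
  P3 to I2: 5 TEU
  P3 to I3: 15 TEU
Total cost = 760.
The route P2→I1 is not used.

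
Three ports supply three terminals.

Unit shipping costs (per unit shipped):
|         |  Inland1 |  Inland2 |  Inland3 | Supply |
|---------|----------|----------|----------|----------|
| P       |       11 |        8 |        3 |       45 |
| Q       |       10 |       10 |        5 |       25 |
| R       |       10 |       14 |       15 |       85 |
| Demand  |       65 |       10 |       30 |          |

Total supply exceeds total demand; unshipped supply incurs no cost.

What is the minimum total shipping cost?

One minimum-cost allocation:
  P to Inland2: 10 × 8 = 80
  P to Inland3: 30 × 3 = 90
  Q to Inland1: 25 × 10 = 250
  R to Inland1: 40 × 10 = 400
Total = 80 + 90 + 250 + 400 = 820.

820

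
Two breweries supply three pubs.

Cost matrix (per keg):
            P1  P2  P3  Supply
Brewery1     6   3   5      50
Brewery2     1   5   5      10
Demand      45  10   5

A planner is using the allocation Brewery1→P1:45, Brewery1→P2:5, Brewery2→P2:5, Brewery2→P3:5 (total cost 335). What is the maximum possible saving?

Current plan cost = 45·6 + 5·3 + 5·5 + 5·5 = 335.
Optimal plan:
  Brewery1→P1: 35 kegs
  Brewery1→P2: 10 kegs
  Brewery1→P3: 5 kegs
  Brewery2→P1: 10 kegs
Optimal cost = 275.
Saving = 335 − 275 = 60.

60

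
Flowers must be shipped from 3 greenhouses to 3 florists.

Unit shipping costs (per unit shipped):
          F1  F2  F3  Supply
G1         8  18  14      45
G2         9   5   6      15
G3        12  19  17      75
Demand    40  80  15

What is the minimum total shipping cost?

1870

An optimal shipping plan:
  G1->F1: 40 bunches
  G1->F3: 5 bunches
  G2->F2: 15 bunches
  G3->F2: 65 bunches
  G3->F3: 10 bunches
Total cost = 1870.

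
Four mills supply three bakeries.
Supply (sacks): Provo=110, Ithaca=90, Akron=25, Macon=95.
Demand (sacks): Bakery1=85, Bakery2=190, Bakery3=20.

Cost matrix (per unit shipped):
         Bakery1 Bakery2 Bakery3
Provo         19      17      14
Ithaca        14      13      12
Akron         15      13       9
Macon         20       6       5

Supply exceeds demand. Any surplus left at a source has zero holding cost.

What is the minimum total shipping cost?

An optimal shipping plan:
  Provo–Bakery2: 85 × 17 = 1445
  Ithaca–Bakery1: 85 × 14 = 1190
  Ithaca–Bakery2: 5 × 13 = 65
  Akron–Bakery2: 5 × 13 = 65
  Akron–Bakery3: 20 × 9 = 180
  Macon–Bakery2: 95 × 6 = 570
Total = 1445 + 1190 + 65 + 65 + 180 + 570 = 3515.
(Supply check: Provo ships 85; Ithaca ships 90; Akron ships 25; Macon ships 95.)

3515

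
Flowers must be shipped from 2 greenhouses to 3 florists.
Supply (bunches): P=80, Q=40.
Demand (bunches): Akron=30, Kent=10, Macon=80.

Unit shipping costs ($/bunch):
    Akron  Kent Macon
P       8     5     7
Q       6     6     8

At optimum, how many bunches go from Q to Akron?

30

The minimum-cost plan:
  P–Kent: 10 × $5 = $50
  P–Macon: 70 × $7 = $490
  Q–Akron: 30 × $6 = $180
  Q–Macon: 10 × $8 = $80
Total cost = $800.
So Q→Akron carries 30 bunches.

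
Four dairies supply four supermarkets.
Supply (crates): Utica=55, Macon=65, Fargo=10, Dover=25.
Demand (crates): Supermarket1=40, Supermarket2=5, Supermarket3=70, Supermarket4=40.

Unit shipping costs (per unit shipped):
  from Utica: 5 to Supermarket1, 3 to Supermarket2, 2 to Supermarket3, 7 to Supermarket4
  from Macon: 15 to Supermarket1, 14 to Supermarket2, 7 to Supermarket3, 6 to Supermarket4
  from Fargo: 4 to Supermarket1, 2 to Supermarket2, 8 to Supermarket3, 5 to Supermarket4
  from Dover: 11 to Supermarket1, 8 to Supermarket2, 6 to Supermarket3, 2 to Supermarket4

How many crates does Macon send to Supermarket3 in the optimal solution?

Solving gives:
  Utica->Supermarket1: 30 × 5 = 150
  Utica->Supermarket2: 5 × 3 = 15
  Utica->Supermarket3: 20 × 2 = 40
  Macon->Supermarket3: 50 × 7 = 350
  Macon->Supermarket4: 15 × 6 = 90
  Fargo->Supermarket1: 10 × 4 = 40
  Dover->Supermarket4: 25 × 2 = 50
Total cost = 735.
So Macon→Supermarket3 carries 50 crates.

50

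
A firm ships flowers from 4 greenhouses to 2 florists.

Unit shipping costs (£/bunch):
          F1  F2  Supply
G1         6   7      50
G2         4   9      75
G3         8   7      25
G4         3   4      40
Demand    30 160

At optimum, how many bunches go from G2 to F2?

Solving gives:
  G1 to F2: 50 × £7 = £350
  G2 to F1: 30 × £4 = £120
  G2 to F2: 45 × £9 = £405
  G3 to F2: 25 × £7 = £175
  G4 to F2: 40 × £4 = £160
Total cost = £1210.
So G2→F2 carries 45 bunches.

45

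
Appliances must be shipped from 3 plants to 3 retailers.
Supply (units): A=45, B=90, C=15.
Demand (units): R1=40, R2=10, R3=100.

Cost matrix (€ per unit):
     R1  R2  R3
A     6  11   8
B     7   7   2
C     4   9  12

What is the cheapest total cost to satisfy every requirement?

580

An optimal shipping plan:
  A to R1: 25 × €6 = €150
  A to R2: 10 × €11 = €110
  A to R3: 10 × €8 = €80
  B to R3: 90 × €2 = €180
  C to R1: 15 × €4 = €60
Total = 150 + 110 + 80 + 180 + 60 = €580.
(Supply check: A ships 45; B ships 90; C ships 15.)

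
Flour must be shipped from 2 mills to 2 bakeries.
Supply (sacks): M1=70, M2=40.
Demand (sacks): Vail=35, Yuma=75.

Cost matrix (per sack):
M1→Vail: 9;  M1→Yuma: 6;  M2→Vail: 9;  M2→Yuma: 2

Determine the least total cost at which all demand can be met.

An optimal shipping plan:
  M1 to Vail: 35 × 9 = 315
  M1 to Yuma: 35 × 6 = 210
  M2 to Yuma: 40 × 2 = 80
Total = 315 + 210 + 80 = 605.
(Supply check: M1 ships 70; M2 ships 40.)

605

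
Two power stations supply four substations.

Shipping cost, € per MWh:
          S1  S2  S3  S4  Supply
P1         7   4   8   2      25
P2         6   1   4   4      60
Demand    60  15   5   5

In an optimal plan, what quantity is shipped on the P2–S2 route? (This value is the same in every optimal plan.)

15

Optimal shipments:
  P1→S1: 20 × €7 = €140
  P1→S4: 5 × €2 = €10
  P2→S1: 40 × €6 = €240
  P2→S2: 15 × €1 = €15
  P2→S3: 5 × €4 = €20
Total cost = €425.
So P2→S2 carries 15 MWh.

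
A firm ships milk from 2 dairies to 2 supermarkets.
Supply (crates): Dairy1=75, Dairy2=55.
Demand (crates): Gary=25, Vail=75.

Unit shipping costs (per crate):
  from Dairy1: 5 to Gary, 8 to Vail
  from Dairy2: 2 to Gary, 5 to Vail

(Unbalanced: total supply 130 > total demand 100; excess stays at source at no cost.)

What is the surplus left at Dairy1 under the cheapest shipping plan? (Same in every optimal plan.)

30

Minimum-cost shipments:
  Dairy1->Gary: 25 × 5 = 125
  Dairy1->Vail: 20 × 8 = 160
  Dairy2->Vail: 55 × 5 = 275
Total cost = 560.
Dairy1 ships 45 of its 75, leaving 30.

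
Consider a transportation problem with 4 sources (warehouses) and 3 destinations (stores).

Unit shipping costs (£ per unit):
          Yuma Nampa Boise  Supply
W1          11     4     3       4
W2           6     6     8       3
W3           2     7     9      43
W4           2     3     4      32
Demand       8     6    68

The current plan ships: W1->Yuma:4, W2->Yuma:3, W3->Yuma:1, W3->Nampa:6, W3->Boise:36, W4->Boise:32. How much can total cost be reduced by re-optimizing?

Current plan cost = 4·11 + 3·6 + 1·2 + 6·7 + 36·9 + 32·4 = £558.
Optimal plan:
  W1 to Boise: 4 × £3 = £12
  W2 to Boise: 3 × £8 = £24
  W3 to Yuma: 8 × £2 = £16
  W3 to Nampa: 6 × £7 = £42
  W3 to Boise: 29 × £9 = £261
  W4 to Boise: 32 × £4 = £128
Optimal cost = £483.
Saving = 558 − 483 = £75.

75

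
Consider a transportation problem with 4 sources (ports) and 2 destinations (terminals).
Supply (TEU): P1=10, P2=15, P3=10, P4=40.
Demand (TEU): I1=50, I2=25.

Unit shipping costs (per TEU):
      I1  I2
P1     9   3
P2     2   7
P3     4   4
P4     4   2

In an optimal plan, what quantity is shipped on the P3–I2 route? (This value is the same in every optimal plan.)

Solving gives:
  P1–I2: 10 × 3 = 30
  P2–I1: 15 × 2 = 30
  P3–I1: 10 × 4 = 40
  P4–I1: 25 × 4 = 100
  P4–I2: 15 × 2 = 30
Total cost = 230.
The route P3→I2 is not used.

0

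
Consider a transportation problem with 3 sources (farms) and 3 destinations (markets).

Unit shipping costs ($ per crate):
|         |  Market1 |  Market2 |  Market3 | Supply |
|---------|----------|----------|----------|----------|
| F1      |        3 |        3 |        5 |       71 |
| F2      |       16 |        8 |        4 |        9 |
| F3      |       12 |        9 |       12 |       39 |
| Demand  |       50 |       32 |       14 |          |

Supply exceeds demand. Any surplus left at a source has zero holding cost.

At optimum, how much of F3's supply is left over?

Minimum-cost shipments:
  F1 to Market1: 50 × $3 = $150
  F1 to Market2: 16 × $3 = $48
  F1 to Market3: 5 × $5 = $25
  F2 to Market3: 9 × $4 = $36
  F3 to Market2: 16 × $9 = $144
Total cost = $403.
F3 ships 16 of its 39, leaving 23.

23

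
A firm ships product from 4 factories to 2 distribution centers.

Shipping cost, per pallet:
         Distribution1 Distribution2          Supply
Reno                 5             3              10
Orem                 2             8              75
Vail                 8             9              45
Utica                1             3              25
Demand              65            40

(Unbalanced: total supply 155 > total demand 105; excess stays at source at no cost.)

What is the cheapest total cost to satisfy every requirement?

275

One minimum-cost allocation:
  Reno to Distribution2: 10 × 3 = 30
  Orem to Distribution1: 65 × 2 = 130
  Orem to Distribution2: 5 × 8 = 40
  Utica to Distribution2: 25 × 3 = 75
Total = 30 + 130 + 40 + 75 = 275.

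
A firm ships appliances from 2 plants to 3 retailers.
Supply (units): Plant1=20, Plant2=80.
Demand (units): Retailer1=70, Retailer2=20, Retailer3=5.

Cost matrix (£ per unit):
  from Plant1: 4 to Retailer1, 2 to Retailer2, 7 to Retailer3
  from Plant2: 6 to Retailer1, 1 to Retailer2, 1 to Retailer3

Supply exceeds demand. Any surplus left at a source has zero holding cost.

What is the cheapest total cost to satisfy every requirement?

An optimal shipping plan:
  Plant1→Retailer1: 20 × £4 = £80
  Plant2→Retailer1: 50 × £6 = £300
  Plant2→Retailer2: 20 × £1 = £20
  Plant2→Retailer3: 5 × £1 = £5
Total = 80 + 300 + 20 + 5 = £405.
(Supply check: Plant1 ships 20; Plant2 ships 75.)

405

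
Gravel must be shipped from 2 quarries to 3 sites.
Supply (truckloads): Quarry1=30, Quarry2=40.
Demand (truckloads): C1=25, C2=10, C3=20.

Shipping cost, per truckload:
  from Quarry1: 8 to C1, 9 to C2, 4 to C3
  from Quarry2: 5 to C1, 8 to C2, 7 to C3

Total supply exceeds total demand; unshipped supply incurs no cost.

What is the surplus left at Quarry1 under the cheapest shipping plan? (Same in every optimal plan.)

10

An optimal plan:
  Quarry1->C3: 20 × 4 = 80
  Quarry2->C1: 25 × 5 = 125
  Quarry2->C2: 10 × 8 = 80
Total cost = 285.
Quarry1 ships 20 of its 30, leaving 10.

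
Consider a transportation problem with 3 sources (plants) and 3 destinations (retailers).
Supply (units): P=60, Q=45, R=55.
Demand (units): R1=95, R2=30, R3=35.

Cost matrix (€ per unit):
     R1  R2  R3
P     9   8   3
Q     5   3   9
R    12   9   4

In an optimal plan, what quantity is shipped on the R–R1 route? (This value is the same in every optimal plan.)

Optimal shipments:
  P to R1: 60 units
  Q to R1: 35 units
  Q to R2: 10 units
  R to R2: 20 units
  R to R3: 35 units
Total cost = €1065.
The route R→R1 is not used.

0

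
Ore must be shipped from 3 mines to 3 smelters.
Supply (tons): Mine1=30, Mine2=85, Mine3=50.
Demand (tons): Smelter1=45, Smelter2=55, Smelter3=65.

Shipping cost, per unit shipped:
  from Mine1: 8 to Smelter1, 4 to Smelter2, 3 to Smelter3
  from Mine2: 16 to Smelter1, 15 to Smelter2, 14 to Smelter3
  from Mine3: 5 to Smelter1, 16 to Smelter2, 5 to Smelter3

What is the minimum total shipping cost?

1585

Optimal allocation:
  Mine1→Smelter3: 30 × 3 = 90
  Mine2→Smelter2: 55 × 15 = 825
  Mine2→Smelter3: 30 × 14 = 420
  Mine3→Smelter1: 45 × 5 = 225
  Mine3→Smelter3: 5 × 5 = 25
Total = 90 + 825 + 420 + 225 + 25 = 1585.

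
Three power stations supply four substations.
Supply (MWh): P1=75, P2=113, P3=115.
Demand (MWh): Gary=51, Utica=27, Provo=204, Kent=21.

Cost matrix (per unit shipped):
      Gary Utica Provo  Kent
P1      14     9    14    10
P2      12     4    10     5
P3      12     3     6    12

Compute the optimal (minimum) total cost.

An optimal shipping plan:
  P1->Gary: 51 × 14 = 714
  P1->Provo: 24 × 14 = 336
  P2->Utica: 27 × 4 = 108
  P2->Provo: 65 × 10 = 650
  P2->Kent: 21 × 5 = 105
  P3->Provo: 115 × 6 = 690
Total = 714 + 336 + 108 + 650 + 105 + 690 = 2603.
(Supply check: P1 ships 75; P2 ships 113; P3 ships 115.)

2603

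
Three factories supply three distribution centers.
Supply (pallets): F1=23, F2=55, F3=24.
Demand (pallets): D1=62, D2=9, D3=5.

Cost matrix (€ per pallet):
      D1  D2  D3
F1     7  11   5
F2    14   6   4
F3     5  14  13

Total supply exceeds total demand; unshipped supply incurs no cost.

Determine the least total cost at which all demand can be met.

565

Optimal allocation:
  F1->D1: 23 × €7 = €161
  F2->D1: 15 × €14 = €210
  F2->D2: 9 × €6 = €54
  F2->D3: 5 × €4 = €20
  F3->D1: 24 × €5 = €120
Total = 161 + 210 + 54 + 20 + 120 = €565.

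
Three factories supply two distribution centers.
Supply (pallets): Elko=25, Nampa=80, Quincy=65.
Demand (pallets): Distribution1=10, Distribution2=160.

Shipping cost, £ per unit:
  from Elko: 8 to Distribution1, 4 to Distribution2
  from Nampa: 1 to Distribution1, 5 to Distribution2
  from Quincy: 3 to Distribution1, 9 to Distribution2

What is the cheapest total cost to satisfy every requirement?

1025

Optimal allocation:
  Elko to Distribution2: 25 × £4 = £100
  Nampa to Distribution2: 80 × £5 = £400
  Quincy to Distribution1: 10 × £3 = £30
  Quincy to Distribution2: 55 × £9 = £495
Total = 100 + 400 + 30 + 495 = £1025.
(Supply check: Elko ships 25; Nampa ships 80; Quincy ships 65.)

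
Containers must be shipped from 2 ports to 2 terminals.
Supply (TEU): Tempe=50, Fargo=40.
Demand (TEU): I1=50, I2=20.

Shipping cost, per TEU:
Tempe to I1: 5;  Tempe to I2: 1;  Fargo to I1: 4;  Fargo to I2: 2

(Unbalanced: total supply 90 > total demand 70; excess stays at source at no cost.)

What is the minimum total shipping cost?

230

One minimum-cost allocation:
  Tempe->I1: 10 TEU
  Tempe->I2: 20 TEU
  Fargo->I1: 40 TEU
Total cost = 230.
(Supply check: Tempe ships 30; Fargo ships 40.)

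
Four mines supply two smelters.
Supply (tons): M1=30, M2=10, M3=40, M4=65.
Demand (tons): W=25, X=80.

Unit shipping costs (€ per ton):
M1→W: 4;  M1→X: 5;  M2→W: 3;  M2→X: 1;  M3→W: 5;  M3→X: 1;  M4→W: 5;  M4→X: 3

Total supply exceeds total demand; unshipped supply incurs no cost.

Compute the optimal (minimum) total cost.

240

Optimal allocation:
  M1–W: 25 × €4 = €100
  M2–X: 10 × €1 = €10
  M3–X: 40 × €1 = €40
  M4–X: 30 × €3 = €90
Total = 100 + 10 + 40 + 90 = €240.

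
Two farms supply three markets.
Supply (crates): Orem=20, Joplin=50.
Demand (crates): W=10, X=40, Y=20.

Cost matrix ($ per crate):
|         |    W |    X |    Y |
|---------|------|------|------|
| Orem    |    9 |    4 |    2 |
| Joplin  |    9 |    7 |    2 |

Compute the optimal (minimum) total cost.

Optimal allocation:
  Orem->X: 20 crates
  Joplin->W: 10 crates
  Joplin->X: 20 crates
  Joplin->Y: 20 crates
Total cost = $350.

350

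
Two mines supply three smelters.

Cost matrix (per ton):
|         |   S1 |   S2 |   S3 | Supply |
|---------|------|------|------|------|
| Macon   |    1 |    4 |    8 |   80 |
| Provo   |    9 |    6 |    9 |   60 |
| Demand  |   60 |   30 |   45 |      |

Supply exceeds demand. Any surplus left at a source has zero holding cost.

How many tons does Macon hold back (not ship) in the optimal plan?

Minimum-cost shipments:
  Macon→S1: 60 × 1 = 60
  Macon→S2: 20 × 4 = 80
  Provo→S2: 10 × 6 = 60
  Provo→S3: 45 × 9 = 405
Total cost = 605.
Macon ships 80 of its 80, leaving 0.

0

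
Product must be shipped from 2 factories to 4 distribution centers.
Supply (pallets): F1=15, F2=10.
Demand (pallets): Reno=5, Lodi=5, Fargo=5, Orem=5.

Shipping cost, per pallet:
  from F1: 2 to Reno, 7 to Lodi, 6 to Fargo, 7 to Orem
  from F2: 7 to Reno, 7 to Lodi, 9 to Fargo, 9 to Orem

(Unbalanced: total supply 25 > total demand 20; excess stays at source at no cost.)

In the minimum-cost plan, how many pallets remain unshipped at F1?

Minimum-cost shipments:
  F1 to Reno: 5 × 2 = 10
  F1 to Fargo: 5 × 6 = 30
  F1 to Orem: 5 × 7 = 35
  F2 to Lodi: 5 × 7 = 35
Total cost = 110.
F1 ships 15 of its 15, leaving 0.

0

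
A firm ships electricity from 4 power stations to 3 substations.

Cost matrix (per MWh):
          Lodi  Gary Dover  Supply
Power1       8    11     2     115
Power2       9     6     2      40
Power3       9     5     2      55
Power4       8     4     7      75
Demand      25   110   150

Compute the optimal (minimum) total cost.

One minimum-cost allocation:
  Power1–Lodi: 25 × 8 = 200
  Power1–Dover: 90 × 2 = 180
  Power2–Dover: 40 × 2 = 80
  Power3–Gary: 35 × 5 = 175
  Power3–Dover: 20 × 2 = 40
  Power4–Gary: 75 × 4 = 300
Total = 200 + 180 + 80 + 175 + 40 + 300 = 975.

975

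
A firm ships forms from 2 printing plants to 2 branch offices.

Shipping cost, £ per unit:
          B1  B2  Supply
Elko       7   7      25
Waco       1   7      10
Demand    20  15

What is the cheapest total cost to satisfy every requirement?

One minimum-cost allocation:
  Elko–B1: 10 × £7 = £70
  Elko–B2: 15 × £7 = £105
  Waco–B1: 10 × £1 = £10
Total = 70 + 105 + 10 = £185.
(Supply check: Elko ships 25; Waco ships 10.)

185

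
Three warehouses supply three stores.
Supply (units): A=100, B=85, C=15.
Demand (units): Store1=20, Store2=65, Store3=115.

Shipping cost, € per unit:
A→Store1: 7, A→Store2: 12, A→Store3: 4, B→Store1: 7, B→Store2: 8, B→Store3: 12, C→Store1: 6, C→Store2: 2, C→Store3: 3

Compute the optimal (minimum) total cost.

One minimum-cost allocation:
  A–Store3: 100 × €4 = €400
  B–Store1: 20 × €7 = €140
  B–Store2: 65 × €8 = €520
  C–Store3: 15 × €3 = €45
Total = 400 + 140 + 520 + 45 = €1105.

1105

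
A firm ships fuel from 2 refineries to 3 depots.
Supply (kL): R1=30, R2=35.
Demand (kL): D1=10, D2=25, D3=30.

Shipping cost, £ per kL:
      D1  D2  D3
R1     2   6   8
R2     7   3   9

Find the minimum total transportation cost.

An optimal shipping plan:
  R1 to D1: 10 × £2 = £20
  R1 to D3: 20 × £8 = £160
  R2 to D2: 25 × £3 = £75
  R2 to D3: 10 × £9 = £90
Total = 20 + 160 + 75 + 90 = £345.
(Supply check: R1 ships 30; R2 ships 35.)

345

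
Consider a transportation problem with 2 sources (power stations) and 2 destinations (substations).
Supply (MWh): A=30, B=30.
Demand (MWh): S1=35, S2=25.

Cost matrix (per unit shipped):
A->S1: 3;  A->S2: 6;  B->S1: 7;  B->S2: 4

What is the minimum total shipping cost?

225

An optimal shipping plan:
  A→S1: 30 × 3 = 90
  B→S1: 5 × 7 = 35
  B→S2: 25 × 4 = 100
Total = 90 + 35 + 100 = 225.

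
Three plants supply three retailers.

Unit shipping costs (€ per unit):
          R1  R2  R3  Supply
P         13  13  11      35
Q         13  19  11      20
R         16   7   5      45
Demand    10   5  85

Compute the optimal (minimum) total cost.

A cheapest plan:
  P–R3: 35 units
  Q–R1: 10 units
  Q–R3: 10 units
  R–R2: 5 units
  R–R3: 40 units
Total cost = €860.

860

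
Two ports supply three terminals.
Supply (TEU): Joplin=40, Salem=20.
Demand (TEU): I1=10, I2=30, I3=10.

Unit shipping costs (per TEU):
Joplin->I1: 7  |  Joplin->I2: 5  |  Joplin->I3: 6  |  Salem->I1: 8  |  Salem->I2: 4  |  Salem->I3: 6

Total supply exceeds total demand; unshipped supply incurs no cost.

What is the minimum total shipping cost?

260

Optimal allocation:
  Joplin–I1: 10 TEU
  Joplin–I2: 10 TEU
  Joplin–I3: 10 TEU
  Salem–I2: 20 TEU
Total cost = 260.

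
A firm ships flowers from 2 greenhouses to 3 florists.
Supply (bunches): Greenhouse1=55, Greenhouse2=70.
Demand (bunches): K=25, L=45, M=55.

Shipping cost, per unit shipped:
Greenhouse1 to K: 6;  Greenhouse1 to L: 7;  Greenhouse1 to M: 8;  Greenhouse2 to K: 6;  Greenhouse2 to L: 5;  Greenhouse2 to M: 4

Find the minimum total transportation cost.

A cheapest plan:
  Greenhouse1–K: 25 × 6 = 150
  Greenhouse1–L: 30 × 7 = 210
  Greenhouse2–L: 15 × 5 = 75
  Greenhouse2–M: 55 × 4 = 220
Total = 150 + 210 + 75 + 220 = 655.

655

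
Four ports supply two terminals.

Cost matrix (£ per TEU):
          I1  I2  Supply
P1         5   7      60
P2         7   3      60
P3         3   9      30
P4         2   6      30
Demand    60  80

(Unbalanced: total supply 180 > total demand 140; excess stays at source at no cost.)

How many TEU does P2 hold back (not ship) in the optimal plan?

0

Minimum-cost shipments:
  P1–I2: 20 × £7 = £140
  P2–I2: 60 × £3 = £180
  P3–I1: 30 × £3 = £90
  P4–I1: 30 × £2 = £60
Total cost = £470.
P2 ships 60 of its 60, leaving 0.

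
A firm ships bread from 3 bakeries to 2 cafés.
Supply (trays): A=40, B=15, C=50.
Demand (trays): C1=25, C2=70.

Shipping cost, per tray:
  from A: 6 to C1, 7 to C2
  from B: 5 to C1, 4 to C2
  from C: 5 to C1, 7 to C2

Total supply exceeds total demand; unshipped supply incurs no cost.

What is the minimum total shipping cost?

An optimal shipping plan:
  A→C2: 40 × 7 = 280
  B→C2: 15 × 4 = 60
  C→C1: 25 × 5 = 125
  C→C2: 15 × 7 = 105
Total = 280 + 60 + 125 + 105 = 570.

570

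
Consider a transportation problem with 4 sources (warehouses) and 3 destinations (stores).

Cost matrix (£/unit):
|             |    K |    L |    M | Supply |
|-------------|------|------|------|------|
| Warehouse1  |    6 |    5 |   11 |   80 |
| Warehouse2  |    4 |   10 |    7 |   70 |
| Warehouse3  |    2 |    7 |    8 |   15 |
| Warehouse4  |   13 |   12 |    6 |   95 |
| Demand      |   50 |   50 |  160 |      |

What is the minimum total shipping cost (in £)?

1505

One minimum-cost allocation:
  Warehouse1->K: 30 × £6 = £180
  Warehouse1->L: 50 × £5 = £250
  Warehouse2->K: 5 × £4 = £20
  Warehouse2->M: 65 × £7 = £455
  Warehouse3->K: 15 × £2 = £30
  Warehouse4->M: 95 × £6 = £570
Total = 180 + 250 + 20 + 455 + 30 + 570 = £1505.
(Supply check: Warehouse1 ships 80; Warehouse2 ships 70; Warehouse3 ships 15; Warehouse4 ships 95.)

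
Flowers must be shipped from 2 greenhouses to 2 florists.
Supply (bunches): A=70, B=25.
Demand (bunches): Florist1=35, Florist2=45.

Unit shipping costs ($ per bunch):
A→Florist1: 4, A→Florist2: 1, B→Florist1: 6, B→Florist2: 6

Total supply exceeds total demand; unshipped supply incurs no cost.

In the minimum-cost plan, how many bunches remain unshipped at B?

An optimal plan:
  A->Florist1: 25 × $4 = $100
  A->Florist2: 45 × $1 = $45
  B->Florist1: 10 × $6 = $60
Total cost = $205.
B ships 10 of its 25, leaving 15.

15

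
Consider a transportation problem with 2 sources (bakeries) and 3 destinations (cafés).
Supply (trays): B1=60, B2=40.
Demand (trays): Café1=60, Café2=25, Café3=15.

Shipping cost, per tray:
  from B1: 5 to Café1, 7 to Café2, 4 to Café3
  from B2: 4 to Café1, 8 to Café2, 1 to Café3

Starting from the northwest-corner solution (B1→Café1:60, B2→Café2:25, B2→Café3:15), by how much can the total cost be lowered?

50

Current plan cost = 60·5 + 25·8 + 15·1 = 515.
Optimal plan:
  B1 to Café1: 35 × 5 = 175
  B1 to Café2: 25 × 7 = 175
  B2 to Café1: 25 × 4 = 100
  B2 to Café3: 15 × 1 = 15
Optimal cost = 465.
Saving = 515 − 465 = 50.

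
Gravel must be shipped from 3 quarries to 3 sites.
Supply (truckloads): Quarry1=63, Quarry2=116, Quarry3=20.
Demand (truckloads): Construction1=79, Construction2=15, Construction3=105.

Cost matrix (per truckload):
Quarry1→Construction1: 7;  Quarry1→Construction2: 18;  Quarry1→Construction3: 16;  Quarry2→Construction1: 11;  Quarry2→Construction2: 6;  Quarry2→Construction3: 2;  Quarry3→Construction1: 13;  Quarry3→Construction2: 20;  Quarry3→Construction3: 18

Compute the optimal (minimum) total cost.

A cheapest plan:
  Quarry1->Construction1: 63 truckloads
  Quarry2->Construction2: 11 truckloads
  Quarry2->Construction3: 105 truckloads
  Quarry3->Construction1: 16 truckloads
  Quarry3->Construction2: 4 truckloads
Total cost = 1005.
(Supply check: Quarry1 ships 63; Quarry2 ships 116; Quarry3 ships 20.)

1005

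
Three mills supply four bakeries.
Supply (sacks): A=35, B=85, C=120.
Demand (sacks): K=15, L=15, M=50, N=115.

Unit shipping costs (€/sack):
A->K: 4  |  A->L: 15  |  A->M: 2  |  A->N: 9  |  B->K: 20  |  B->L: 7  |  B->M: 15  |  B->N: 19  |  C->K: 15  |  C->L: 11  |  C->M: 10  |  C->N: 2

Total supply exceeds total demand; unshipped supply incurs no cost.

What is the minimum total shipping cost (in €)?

An optimal shipping plan:
  A→K: 15 × €4 = €60
  A→M: 20 × €2 = €40
  B→L: 15 × €7 = €105
  B→M: 25 × €15 = €375
  C→M: 5 × €10 = €50
  C→N: 115 × €2 = €230
Total = 60 + 40 + 105 + 375 + 50 + 230 = €860.

860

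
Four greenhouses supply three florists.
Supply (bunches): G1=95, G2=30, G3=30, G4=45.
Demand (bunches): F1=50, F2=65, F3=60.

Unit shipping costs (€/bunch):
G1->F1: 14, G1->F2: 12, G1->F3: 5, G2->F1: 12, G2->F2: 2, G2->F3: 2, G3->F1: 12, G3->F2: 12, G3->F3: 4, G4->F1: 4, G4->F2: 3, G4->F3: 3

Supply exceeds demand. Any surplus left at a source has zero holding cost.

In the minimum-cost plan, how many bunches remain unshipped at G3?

0

Minimum-cost shipments:
  G1 to F2: 10 bunches
  G1 to F3: 60 bunches
  G2 to F2: 30 bunches
  G3 to F1: 30 bunches
  G4 to F1: 20 bunches
  G4 to F2: 25 bunches
Total cost = €995.
G3 ships 30 of its 30, leaving 0.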